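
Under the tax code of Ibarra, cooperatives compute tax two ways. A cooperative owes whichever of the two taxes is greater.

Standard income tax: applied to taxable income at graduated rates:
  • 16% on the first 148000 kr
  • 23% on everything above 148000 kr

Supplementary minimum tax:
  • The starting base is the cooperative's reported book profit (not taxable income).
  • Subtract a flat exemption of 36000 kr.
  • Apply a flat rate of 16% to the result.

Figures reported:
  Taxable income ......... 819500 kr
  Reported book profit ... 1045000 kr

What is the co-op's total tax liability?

178125 kr

Supplementary minimum tax:
  Base (reported book profit): 1045000 kr
  Less exemption 36000 kr → base 1009000 kr
  1009000 kr × 16% = 161440 kr

Standard income tax:
  148000 kr × 16% = 23680 kr
  671500 kr × 23% = 154445 kr
  → 178125 kr

178125 kr > 161440 kr, so the standard income tax governs.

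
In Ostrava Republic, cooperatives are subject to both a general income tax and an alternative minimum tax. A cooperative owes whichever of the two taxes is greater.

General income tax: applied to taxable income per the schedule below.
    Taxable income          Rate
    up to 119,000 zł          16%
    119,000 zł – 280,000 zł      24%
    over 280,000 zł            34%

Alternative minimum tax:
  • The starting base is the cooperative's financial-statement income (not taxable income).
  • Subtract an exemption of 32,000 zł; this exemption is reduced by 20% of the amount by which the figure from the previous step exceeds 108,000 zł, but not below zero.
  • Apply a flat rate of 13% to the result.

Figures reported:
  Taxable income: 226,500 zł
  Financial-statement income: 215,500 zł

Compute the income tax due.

44,840 zł

Alternative minimum tax:
  Base (financial-statement income): 215,500 zł
  Exemption: 32,000 zł − 20% × (215,500 zł − 108,000 zł) = 32,000 zł − 21,500 zł = 10,500 zł
  Base: 215,500 zł − 10,500 zł = 205,000 zł
  205,000 zł × 13% = 26,650 zł

General income tax:
  119,000 zł × 16% = 19,040 zł
  107,500 zł × 24% = 25,800 zł
  → 44,840 zł

44,840 zł > 26,650 zł, so the general income tax governs.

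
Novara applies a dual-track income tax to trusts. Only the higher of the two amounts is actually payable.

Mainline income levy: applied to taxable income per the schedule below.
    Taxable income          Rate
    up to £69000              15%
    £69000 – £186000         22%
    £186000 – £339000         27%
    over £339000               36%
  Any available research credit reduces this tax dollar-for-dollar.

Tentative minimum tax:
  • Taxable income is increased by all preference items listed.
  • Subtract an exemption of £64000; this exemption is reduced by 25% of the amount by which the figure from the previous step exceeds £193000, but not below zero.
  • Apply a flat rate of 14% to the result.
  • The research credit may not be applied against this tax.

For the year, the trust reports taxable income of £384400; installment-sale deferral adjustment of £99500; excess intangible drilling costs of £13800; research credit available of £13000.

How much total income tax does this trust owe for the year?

Tentative minimum tax:
  Adjusted income: £384400 + £99500 + £13800 = £497700
  Exemption: 25% × (£497700 − £193000) = £76175 ≥ £64000, so the exemption is fully phased out
  Base: £497700 − £0 = £497700
  £497700 × 14% = £69678

Mainline income levy:
  £69000 × 15% = £10350
  £117000 × 22% = £25740
  £153000 × 27% = £41310
  £45400 × 36% = £16344
  → £93744
  Less research credit £13000 → £80744

£80744 > £69678, so the mainline income levy governs.

£80744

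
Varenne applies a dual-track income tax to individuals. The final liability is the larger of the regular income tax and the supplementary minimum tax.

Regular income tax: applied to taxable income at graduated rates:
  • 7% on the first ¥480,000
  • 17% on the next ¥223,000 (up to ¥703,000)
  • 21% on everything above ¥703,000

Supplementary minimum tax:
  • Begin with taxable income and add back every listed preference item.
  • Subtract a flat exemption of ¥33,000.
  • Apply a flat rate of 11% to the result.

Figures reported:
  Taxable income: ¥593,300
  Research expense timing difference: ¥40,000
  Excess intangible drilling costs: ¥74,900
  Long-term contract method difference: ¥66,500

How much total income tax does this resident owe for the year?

¥81,587

Supplementary minimum tax:
  Adjusted income: ¥593,300 + ¥40,000 + ¥74,900 + ¥66,500 = ¥774,700
  Less exemption ¥33,000 → base ¥741,700
  ¥741,700 × 11% = ¥81,587

Regular income tax:
  ¥480,000 × 7% = ¥33,600
  ¥113,300 × 17% = ¥19,261
  → ¥52,861

¥81,587 > ¥52,861, so the supplementary minimum tax is the binding amount.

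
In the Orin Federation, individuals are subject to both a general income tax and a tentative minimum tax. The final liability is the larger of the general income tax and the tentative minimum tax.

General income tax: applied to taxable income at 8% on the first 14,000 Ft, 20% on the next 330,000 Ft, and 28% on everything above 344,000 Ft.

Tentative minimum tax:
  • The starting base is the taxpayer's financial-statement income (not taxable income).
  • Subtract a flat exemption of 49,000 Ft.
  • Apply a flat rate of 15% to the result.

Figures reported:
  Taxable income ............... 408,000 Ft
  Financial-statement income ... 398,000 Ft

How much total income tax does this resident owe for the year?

General income tax:
  14,000 Ft × 8% = 1,120 Ft
  330,000 Ft × 20% = 66,000 Ft
  64,000 Ft × 28% = 17,920 Ft
  → 85,040 Ft

Tentative minimum tax:
  Base (financial-statement income): 398,000 Ft
  Less exemption 49,000 Ft → base 349,000 Ft
  349,000 Ft × 15% = 52,350 Ft

85,040 Ft > 52,350 Ft, so the general income tax governs.

85,040 Ft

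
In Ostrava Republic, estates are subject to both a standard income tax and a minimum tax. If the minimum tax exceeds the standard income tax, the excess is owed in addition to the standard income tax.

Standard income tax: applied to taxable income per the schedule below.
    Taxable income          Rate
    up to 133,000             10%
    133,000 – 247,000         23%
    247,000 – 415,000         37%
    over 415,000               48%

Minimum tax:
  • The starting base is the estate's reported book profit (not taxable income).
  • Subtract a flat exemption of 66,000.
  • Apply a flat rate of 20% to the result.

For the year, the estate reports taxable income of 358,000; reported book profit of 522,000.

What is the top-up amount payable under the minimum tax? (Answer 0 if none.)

Minimum tax:
  Base (reported book profit): 522,000
  Less exemption 66,000 → base 456,000
  456,000 × 20% = 91,200

Standard income tax:
  133,000 × 10% = 13,300
  114,000 × 23% = 26,220
  111,000 × 37% = 41,070
  → 80,590

Excess of minimum tax over standard income tax: 91,200 − 80,590 = 10,610.

10,610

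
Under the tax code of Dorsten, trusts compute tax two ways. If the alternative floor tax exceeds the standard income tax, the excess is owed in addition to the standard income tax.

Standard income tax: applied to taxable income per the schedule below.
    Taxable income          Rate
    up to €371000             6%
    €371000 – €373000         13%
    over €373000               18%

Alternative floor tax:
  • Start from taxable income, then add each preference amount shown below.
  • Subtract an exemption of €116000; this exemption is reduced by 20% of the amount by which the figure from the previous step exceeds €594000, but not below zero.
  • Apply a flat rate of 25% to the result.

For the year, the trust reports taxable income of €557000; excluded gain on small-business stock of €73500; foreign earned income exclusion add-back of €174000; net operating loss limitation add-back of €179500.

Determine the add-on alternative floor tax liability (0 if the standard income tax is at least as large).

Standard income tax:
  €371000 × 6% = €22260
  €2000 × 13% = €260
  €184000 × 18% = €33120
  → €55640

Alternative floor tax:
  Adjusted income: €557000 + €73500 + €174000 + €179500 = €984000
  Exemption: €116000 − 20% × (€984000 − €594000) = €116000 − €78000 = €38000
  Base: €984000 − €38000 = €946000
  €946000 × 25% = €236500

Excess of alternative floor tax over standard income tax: €236500 − €55640 = €180860.

€180860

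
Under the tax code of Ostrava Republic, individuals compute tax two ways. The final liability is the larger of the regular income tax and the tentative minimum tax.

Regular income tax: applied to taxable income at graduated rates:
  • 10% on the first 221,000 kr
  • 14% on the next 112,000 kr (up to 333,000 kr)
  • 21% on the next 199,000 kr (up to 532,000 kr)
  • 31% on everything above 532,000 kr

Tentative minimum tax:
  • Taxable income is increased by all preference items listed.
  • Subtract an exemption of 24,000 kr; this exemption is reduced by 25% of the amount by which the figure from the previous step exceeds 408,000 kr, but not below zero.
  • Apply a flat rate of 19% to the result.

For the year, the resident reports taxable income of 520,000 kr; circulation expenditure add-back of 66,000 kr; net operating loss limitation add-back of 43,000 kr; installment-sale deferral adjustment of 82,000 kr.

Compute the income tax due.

Regular income tax:
  221,000 kr × 10% = 22,100 kr
  112,000 kr × 14% = 15,680 kr
  187,000 kr × 21% = 39,270 kr
  → 77,050 kr

Tentative minimum tax:
  Adjusted income: 520,000 kr + 66,000 kr + 43,000 kr + 82,000 kr = 711,000 kr
  Exemption: 25% × (711,000 kr − 408,000 kr) = 75,750 kr ≥ 24,000 kr, so the exemption is fully phased out
  Base: 711,000 kr − 0 kr = 711,000 kr
  711,000 kr × 19% = 135,090 kr

135,090 kr > 77,050 kr, so the tentative minimum tax is the binding amount.

135,090 kr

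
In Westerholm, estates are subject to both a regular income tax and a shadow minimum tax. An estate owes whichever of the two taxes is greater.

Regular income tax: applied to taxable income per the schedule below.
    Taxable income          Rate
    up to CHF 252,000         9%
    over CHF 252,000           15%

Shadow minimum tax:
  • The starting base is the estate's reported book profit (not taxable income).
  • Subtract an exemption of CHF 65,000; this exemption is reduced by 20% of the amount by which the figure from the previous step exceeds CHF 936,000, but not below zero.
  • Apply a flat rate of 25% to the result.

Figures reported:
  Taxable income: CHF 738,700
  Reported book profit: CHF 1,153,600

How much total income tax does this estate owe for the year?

CHF 283,030

Regular income tax:
  CHF 252,000 × 9% = CHF 22,680
  CHF 486,700 × 15% = CHF 73,005
  → CHF 95,685

Shadow minimum tax:
  Base (reported book profit): CHF 1,153,600
  Exemption: CHF 65,000 − 20% × (CHF 1,153,600 − CHF 936,000) = CHF 65,000 − CHF 43,520 = CHF 21,480
  Base: CHF 1,153,600 − CHF 21,480 = CHF 1,132,120
  CHF 1,132,120 × 25% = CHF 283,030

CHF 283,030 > CHF 95,685, so the shadow minimum tax is the binding amount.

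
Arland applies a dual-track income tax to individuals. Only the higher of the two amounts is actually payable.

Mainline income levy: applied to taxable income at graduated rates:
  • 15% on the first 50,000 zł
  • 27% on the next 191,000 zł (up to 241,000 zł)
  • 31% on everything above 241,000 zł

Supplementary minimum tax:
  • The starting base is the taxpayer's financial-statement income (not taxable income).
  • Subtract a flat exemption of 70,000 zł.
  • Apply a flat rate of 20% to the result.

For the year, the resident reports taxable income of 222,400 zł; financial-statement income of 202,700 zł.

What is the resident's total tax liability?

Mainline income levy:
  50,000 zł × 15% = 7,500 zł
  172,400 zł × 27% = 46,548 zł
  → 54,048 zł

Supplementary minimum tax:
  Base (financial-statement income): 202,700 zł
  Less exemption 70,000 zł → base 132,700 zł
  132,700 zł × 20% = 26,540 zł

54,048 zł > 26,540 zł, so the mainline income levy governs.

54,048 zł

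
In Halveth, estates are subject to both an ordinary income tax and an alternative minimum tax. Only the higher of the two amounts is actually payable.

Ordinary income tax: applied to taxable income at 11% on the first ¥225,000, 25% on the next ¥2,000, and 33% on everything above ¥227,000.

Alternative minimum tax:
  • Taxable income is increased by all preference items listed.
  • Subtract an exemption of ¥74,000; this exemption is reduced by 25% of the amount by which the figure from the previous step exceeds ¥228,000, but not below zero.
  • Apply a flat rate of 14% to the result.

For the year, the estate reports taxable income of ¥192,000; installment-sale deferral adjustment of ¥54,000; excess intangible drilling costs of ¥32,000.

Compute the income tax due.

¥30,310

Ordinary income tax:
  ¥192,000 × 11% = ¥21,120

Alternative minimum tax:
  Adjusted income: ¥192,000 + ¥54,000 + ¥32,000 = ¥278,000
  Exemption: ¥74,000 − 25% × (¥278,000 − ¥228,000) = ¥74,000 − ¥12,500 = ¥61,500
  Base: ¥278,000 − ¥61,500 = ¥216,500
  ¥216,500 × 14% = ¥30,310

¥30,310 > ¥21,120, so the alternative minimum tax is the binding amount.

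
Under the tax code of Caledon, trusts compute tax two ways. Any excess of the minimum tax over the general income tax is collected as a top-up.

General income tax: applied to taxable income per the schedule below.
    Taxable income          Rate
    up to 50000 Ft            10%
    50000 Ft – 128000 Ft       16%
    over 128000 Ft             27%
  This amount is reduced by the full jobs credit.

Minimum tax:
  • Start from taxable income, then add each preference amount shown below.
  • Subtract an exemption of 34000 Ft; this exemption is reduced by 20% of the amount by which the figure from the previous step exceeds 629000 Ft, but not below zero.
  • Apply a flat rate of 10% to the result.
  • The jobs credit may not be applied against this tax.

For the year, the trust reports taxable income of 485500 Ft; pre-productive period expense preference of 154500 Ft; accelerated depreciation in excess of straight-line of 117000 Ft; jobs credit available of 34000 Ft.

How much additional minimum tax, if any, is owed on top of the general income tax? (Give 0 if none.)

0 Ft

Minimum tax:
  Adjusted income: 485500 Ft + 154500 Ft + 117000 Ft = 757000 Ft
  Exemption: 34000 Ft − 20% × (757000 Ft − 629000 Ft) = 34000 Ft − 25600 Ft = 8400 Ft
  Base: 757000 Ft − 8400 Ft = 748600 Ft
  748600 Ft × 10% = 74860 Ft

General income tax:
  50000 Ft × 10% = 5000 Ft
  78000 Ft × 16% = 12480 Ft
  357500 Ft × 27% = 96525 Ft
  → 114005 Ft
  Less jobs credit 34000 Ft → 80005 Ft

74860 Ft ≤ 80005 Ft, so no add-on is due.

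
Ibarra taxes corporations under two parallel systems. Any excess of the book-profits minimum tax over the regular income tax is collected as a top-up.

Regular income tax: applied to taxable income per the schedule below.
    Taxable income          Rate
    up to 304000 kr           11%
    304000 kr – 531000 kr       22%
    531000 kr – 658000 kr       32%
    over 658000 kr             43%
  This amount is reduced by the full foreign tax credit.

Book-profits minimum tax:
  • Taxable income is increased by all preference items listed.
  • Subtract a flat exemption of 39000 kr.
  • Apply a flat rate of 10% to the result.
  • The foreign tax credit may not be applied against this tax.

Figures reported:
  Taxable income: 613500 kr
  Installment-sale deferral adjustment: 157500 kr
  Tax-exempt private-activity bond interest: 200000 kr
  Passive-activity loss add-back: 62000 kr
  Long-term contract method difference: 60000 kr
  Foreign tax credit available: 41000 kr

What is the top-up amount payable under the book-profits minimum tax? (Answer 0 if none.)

36620 kr

Regular income tax:
  304000 kr × 11% = 33440 kr
  227000 kr × 22% = 49940 kr
  82500 kr × 32% = 26400 kr
  → 109780 kr
  Less foreign tax credit 41000 kr → 68780 kr

Book-profits minimum tax:
  Adjusted income: 613500 kr + 157500 kr + 200000 kr + 62000 kr + 60000 kr = 1093000 kr
  Less exemption 39000 kr → base 1054000 kr
  1054000 kr × 10% = 105400 kr

Excess of book-profits minimum tax over regular income tax: 105400 kr − 68780 kr = 36620 kr.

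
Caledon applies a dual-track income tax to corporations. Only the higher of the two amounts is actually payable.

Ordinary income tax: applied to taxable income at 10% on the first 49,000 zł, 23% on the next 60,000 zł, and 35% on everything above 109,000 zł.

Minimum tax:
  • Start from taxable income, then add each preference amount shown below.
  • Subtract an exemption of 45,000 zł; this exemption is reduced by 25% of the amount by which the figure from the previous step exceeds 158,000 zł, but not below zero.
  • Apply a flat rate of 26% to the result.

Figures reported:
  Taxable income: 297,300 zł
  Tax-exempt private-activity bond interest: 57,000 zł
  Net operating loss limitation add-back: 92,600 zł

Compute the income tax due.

116,194 zł

Ordinary income tax:
  49,000 zł × 10% = 4,900 zł
  60,000 zł × 23% = 13,800 zł
  188,300 zł × 35% = 65,905 zł
  → 84,605 zł

Minimum tax:
  Adjusted income: 297,300 zł + 57,000 zł + 92,600 zł = 446,900 zł
  Exemption: 25% × (446,900 zł − 158,000 zł) = 72,225 zł ≥ 45,000 zł, so the exemption is fully phased out
  Base: 446,900 zł − 0 zł = 446,900 zł
  446,900 zł × 26% = 116,194 zł

116,194 zł > 84,605 zł, so the minimum tax is the binding amount.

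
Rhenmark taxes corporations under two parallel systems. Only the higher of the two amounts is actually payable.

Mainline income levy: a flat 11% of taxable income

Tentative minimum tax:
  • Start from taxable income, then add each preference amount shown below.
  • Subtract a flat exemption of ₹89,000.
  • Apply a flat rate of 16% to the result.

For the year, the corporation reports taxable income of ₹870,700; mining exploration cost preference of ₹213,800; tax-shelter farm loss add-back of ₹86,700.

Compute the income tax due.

Mainline income levy:
  ₹870,700 × 11% = ₹95,777

Tentative minimum tax:
  Adjusted income: ₹870,700 + ₹213,800 + ₹86,700 = ₹1,171,200
  Less exemption ₹89,000 → base ₹1,082,200
  ₹1,082,200 × 16% = ₹173,152

₹173,152 > ₹95,777, so the tentative minimum tax is the binding amount.

₹173,152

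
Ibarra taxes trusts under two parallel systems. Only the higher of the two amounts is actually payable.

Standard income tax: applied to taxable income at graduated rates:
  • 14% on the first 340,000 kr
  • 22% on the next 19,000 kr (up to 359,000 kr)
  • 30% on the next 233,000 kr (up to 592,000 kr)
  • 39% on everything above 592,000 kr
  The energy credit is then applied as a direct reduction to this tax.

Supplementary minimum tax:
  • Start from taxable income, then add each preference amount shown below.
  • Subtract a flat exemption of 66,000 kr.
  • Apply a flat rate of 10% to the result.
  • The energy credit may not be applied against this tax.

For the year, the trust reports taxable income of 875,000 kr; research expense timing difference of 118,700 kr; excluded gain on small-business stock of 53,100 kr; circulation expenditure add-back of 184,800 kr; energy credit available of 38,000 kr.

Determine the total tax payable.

Standard income tax:
  340,000 kr × 14% = 47,600 kr
  19,000 kr × 22% = 4,180 kr
  233,000 kr × 30% = 69,900 kr
  283,000 kr × 39% = 110,370 kr
  → 232,050 kr
  Less energy credit 38,000 kr → 194,050 kr

Supplementary minimum tax:
  Adjusted income: 875,000 kr + 118,700 kr + 53,100 kr + 184,800 kr = 1,231,600 kr
  Less exemption 66,000 kr → base 1,165,600 kr
  1,165,600 kr × 10% = 116,560 kr

194,050 kr > 116,560 kr, so the standard income tax governs.

194,050 kr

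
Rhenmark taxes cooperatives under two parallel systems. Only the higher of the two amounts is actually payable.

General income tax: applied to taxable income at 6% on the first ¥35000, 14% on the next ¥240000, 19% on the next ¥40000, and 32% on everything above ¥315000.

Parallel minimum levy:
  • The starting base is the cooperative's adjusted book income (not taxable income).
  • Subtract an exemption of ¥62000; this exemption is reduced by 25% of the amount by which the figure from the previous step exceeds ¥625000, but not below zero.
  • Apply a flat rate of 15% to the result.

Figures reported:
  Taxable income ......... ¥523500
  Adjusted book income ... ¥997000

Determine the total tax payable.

¥149550

Parallel minimum levy:
  Base (adjusted book income): ¥997000
  Exemption: 25% × (¥997000 − ¥625000) = ¥93000 ≥ ¥62000, so the exemption is fully phased out
  Base: ¥997000 − ¥0 = ¥997000
  ¥997000 × 15% = ¥149550

General income tax:
  ¥35000 × 6% = ¥2100
  ¥240000 × 14% = ¥33600
  ¥40000 × 19% = ¥7600
  ¥208500 × 32% = ¥66720
  → ¥110020

¥149550 > ¥110020, so the parallel minimum levy is the binding amount.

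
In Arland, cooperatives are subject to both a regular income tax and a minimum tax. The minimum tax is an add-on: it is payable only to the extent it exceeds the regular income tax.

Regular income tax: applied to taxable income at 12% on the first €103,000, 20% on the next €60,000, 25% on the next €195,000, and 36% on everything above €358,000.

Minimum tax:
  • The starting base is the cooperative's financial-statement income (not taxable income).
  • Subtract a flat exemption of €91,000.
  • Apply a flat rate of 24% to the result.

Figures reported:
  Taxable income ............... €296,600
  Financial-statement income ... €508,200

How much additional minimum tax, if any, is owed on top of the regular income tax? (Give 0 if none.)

€42,368

Regular income tax:
  €103,000 × 12% = €12,360
  €60,000 × 20% = €12,000
  €133,600 × 25% = €33,400
  → €57,760

Minimum tax:
  Base (financial-statement income): €508,200
  Less exemption €91,000 → base €417,200
  €417,200 × 24% = €100,128

Excess of minimum tax over regular income tax: €100,128 − €57,760 = €42,368.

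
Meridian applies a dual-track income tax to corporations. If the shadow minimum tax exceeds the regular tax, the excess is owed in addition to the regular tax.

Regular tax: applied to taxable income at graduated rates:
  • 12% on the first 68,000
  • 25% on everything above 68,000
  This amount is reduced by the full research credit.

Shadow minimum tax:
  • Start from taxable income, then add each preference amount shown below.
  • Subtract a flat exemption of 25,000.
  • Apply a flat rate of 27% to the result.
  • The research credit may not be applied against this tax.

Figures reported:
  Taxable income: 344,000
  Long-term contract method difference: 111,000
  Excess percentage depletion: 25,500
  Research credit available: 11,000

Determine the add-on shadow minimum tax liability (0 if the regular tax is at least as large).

56,825

Shadow minimum tax:
  Adjusted income: 344,000 + 111,000 + 25,500 = 480,500
  Less exemption 25,000 → base 455,500
  455,500 × 27% = 122,985

Regular tax:
  68,000 × 12% = 8,160
  276,000 × 25% = 69,000
  → 77,160
  Less research credit 11,000 → 66,160

Excess of shadow minimum tax over regular tax: 122,985 − 66,160 = 56,825.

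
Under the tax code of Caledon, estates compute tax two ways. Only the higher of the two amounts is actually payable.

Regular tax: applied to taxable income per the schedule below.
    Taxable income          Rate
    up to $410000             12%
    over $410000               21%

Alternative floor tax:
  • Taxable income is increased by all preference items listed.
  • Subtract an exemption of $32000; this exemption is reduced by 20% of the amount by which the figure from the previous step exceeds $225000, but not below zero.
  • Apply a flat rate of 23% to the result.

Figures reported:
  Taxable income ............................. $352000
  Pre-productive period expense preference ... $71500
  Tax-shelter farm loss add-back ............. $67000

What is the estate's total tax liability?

$112815

Alternative floor tax:
  Adjusted income: $352000 + $71500 + $67000 = $490500
  Exemption: 20% × ($490500 − $225000) = $53100 ≥ $32000, so the exemption is fully phased out
  Base: $490500 − $0 = $490500
  $490500 × 23% = $112815

Regular tax:
  $352000 × 12% = $42240

$112815 > $42240, so the alternative floor tax is the binding amount.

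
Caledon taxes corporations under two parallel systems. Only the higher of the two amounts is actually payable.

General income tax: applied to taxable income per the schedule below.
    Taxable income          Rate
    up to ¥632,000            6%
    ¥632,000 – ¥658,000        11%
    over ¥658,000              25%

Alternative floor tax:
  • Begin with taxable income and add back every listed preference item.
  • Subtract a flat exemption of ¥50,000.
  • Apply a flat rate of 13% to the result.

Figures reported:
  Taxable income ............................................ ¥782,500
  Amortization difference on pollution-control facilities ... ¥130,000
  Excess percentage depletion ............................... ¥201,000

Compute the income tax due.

Alternative floor tax:
  Adjusted income: ¥782,500 + ¥130,000 + ¥201,000 = ¥1,113,500
  Less exemption ¥50,000 → base ¥1,063,500
  ¥1,063,500 × 13% = ¥138,255

General income tax:
  ¥632,000 × 6% = ¥37,920
  ¥26,000 × 11% = ¥2,860
  ¥124,500 × 25% = ¥31,125
  → ¥71,905

¥138,255 > ¥71,905, so the alternative floor tax is the binding amount.

¥138,255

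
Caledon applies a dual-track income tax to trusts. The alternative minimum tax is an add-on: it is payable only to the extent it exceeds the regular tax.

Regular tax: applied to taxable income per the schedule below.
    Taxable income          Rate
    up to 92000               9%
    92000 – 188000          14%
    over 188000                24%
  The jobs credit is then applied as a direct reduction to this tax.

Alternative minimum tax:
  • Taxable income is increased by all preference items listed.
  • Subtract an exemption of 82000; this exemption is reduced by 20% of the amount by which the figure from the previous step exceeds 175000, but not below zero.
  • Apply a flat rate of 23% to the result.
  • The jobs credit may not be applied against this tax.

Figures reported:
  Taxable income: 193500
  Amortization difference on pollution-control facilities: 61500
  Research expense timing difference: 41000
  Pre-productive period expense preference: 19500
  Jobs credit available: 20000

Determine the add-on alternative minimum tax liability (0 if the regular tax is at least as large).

Alternative minimum tax:
  Adjusted income: 193500 + 61500 + 41000 + 19500 = 315500
  Exemption: 82000 − 20% × (315500 − 175000) = 82000 − 28100 = 53900
  Base: 315500 − 53900 = 261600
  261600 × 23% = 60168

Regular tax:
  92000 × 9% = 8280
  96000 × 14% = 13440
  5500 × 24% = 1320
  → 23040
  Less jobs credit 20000 → 3040

Excess of alternative minimum tax over regular tax: 60168 − 3040 = 57128.

57128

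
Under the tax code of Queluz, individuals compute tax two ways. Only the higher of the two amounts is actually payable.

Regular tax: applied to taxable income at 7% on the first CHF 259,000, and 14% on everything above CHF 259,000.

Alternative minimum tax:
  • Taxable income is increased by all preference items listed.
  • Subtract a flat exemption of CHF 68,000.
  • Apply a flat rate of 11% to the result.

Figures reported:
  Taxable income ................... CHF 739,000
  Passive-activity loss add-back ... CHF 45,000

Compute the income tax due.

CHF 85,330

Alternative minimum tax:
  Adjusted income: CHF 739,000 + CHF 45,000 = CHF 784,000
  Less exemption CHF 68,000 → base CHF 716,000
  CHF 716,000 × 11% = CHF 78,760

Regular tax:
  CHF 259,000 × 7% = CHF 18,130
  CHF 480,000 × 14% = CHF 67,200
  → CHF 85,330

CHF 85,330 > CHF 78,760, so the regular tax governs.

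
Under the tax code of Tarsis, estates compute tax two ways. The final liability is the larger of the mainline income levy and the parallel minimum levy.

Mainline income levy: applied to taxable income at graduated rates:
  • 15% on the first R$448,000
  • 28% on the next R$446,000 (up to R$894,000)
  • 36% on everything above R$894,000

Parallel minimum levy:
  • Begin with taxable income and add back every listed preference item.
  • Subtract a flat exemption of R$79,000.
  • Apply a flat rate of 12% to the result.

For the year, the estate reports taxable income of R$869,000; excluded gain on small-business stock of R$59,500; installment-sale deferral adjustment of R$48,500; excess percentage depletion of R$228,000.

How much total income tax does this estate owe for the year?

Parallel minimum levy:
  Adjusted income: R$869,000 + R$59,500 + R$48,500 + R$228,000 = R$1,205,000
  Less exemption R$79,000 → base R$1,126,000
  R$1,126,000 × 12% = R$135,120

Mainline income levy:
  R$448,000 × 15% = R$67,200
  R$421,000 × 28% = R$117,880
  → R$185,080

R$185,080 > R$135,120, so the mainline income levy governs.

R$185,080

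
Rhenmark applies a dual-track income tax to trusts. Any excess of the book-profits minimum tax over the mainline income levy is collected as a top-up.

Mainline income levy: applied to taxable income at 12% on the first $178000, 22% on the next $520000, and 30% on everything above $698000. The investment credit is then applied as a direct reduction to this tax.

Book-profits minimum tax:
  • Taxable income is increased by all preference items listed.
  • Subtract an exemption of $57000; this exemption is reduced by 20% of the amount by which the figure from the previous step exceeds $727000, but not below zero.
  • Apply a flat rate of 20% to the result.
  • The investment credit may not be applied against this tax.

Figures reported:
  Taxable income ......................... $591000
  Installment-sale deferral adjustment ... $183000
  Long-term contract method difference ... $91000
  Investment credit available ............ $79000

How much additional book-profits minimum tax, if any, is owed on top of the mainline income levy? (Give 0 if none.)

$133900

Mainline income levy:
  $178000 × 12% = $21360
  $413000 × 22% = $90860
  → $112220
  Less investment credit $79000 → $33220

Book-profits minimum tax:
  Adjusted income: $591000 + $183000 + $91000 = $865000
  Exemption: $57000 − 20% × ($865000 − $727000) = $57000 − $27600 = $29400
  Base: $865000 − $29400 = $835600
  $835600 × 20% = $167120

Excess of book-profits minimum tax over mainline income levy: $167120 − $33220 = $133900.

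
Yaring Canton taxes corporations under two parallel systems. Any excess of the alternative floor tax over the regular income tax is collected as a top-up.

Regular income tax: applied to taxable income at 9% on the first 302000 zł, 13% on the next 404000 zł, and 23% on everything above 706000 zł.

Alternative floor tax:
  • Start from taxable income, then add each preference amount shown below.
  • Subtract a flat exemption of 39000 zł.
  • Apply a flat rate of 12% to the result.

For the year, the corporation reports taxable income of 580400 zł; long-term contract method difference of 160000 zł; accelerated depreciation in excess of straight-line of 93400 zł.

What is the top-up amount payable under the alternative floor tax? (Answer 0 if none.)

32004 zł

Regular income tax:
  302000 zł × 9% = 27180 zł
  278400 zł × 13% = 36192 zł
  → 63372 zł

Alternative floor tax:
  Adjusted income: 580400 zł + 160000 zł + 93400 zł = 833800 zł
  Less exemption 39000 zł → base 794800 zł
  794800 zł × 12% = 95376 zł

Excess of alternative floor tax over regular income tax: 95376 zł − 63372 zł = 32004 zł.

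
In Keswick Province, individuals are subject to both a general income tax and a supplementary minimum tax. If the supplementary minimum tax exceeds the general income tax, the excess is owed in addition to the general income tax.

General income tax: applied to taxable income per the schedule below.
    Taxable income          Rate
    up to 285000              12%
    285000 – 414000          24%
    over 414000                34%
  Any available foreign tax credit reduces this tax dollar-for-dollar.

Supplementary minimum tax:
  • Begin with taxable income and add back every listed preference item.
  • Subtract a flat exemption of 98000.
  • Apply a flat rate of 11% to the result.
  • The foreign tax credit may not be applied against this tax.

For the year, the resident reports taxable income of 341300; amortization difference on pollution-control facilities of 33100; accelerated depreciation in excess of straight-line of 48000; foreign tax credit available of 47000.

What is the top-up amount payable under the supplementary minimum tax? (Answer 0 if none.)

General income tax:
  285000 × 12% = 34200
  56300 × 24% = 13512
  → 47712
  Less foreign tax credit 47000 → 712

Supplementary minimum tax:
  Adjusted income: 341300 + 33100 + 48000 = 422400
  Less exemption 98000 → base 324400
  324400 × 11% = 35684

Excess of supplementary minimum tax over general income tax: 35684 − 712 = 34972.

34972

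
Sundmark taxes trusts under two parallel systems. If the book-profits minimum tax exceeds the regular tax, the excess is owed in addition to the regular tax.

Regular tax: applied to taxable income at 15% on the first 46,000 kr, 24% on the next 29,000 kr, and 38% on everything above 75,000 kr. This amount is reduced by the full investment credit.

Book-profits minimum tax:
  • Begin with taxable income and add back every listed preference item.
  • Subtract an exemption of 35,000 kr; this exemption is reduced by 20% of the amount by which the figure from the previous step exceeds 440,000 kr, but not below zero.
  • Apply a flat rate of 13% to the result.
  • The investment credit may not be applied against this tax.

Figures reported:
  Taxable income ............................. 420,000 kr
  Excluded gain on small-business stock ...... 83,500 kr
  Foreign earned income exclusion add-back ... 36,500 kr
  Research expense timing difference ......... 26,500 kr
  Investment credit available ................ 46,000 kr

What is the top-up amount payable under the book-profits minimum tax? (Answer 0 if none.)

Book-profits minimum tax:
  Adjusted income: 420,000 kr + 83,500 kr + 36,500 kr + 26,500 kr = 566,500 kr
  Exemption: 35,000 kr − 20% × (566,500 kr − 440,000 kr) = 35,000 kr − 25,300 kr = 9,700 kr
  Base: 566,500 kr − 9,700 kr = 556,800 kr
  556,800 kr × 13% = 72,384 kr

Regular tax:
  46,000 kr × 15% = 6,900 kr
  29,000 kr × 24% = 6,960 kr
  345,000 kr × 38% = 131,100 kr
  → 144,960 kr
  Less investment credit 46,000 kr → 98,960 kr

72,384 kr ≤ 98,960 kr, so no add-on is due.

0 kr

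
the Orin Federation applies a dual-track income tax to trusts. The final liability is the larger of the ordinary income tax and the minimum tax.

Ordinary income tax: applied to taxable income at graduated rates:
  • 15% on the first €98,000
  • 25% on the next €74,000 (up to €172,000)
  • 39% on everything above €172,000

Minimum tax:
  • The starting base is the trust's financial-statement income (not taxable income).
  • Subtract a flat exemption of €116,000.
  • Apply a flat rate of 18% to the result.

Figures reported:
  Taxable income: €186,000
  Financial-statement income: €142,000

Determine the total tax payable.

€38,660

Ordinary income tax:
  €98,000 × 15% = €14,700
  €74,000 × 25% = €18,500
  €14,000 × 39% = €5,460
  → €38,660

Minimum tax:
  Base (financial-statement income): €142,000
  Less exemption €116,000 → base €26,000
  €26,000 × 18% = €4,680

€38,660 > €4,680, so the ordinary income tax governs.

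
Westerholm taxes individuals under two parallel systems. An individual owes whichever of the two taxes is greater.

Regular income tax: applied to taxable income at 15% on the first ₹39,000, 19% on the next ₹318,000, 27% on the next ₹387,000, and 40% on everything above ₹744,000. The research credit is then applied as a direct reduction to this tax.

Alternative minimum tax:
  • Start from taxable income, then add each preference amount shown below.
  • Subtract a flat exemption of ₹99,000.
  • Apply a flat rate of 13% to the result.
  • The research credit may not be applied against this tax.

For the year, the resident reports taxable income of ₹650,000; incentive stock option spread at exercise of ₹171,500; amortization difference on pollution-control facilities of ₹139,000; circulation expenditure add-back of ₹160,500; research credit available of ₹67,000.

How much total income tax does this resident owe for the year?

Regular income tax:
  ₹39,000 × 15% = ₹5,850
  ₹318,000 × 19% = ₹60,420
  ₹293,000 × 27% = ₹79,110
  → ₹145,380
  Less research credit ₹67,000 → ₹78,380

Alternative minimum tax:
  Adjusted income: ₹650,000 + ₹171,500 + ₹139,000 + ₹160,500 = ₹1,121,000
  Less exemption ₹99,000 → base ₹1,022,000
  ₹1,022,000 × 13% = ₹132,860

₹132,860 > ₹78,380, so the alternative minimum tax is the binding amount.

₹132,860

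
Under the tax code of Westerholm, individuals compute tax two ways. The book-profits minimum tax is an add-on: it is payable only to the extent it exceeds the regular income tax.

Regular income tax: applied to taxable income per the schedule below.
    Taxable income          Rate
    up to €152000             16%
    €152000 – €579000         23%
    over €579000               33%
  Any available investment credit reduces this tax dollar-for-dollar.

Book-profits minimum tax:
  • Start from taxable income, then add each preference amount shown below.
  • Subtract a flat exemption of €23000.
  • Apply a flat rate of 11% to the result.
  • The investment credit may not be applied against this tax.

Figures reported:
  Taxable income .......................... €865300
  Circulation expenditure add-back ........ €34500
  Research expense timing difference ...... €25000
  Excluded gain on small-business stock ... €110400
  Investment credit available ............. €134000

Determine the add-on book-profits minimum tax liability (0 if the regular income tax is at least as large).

Book-profits minimum tax:
  Adjusted income: €865300 + €34500 + €25000 + €110400 = €1035200
  Less exemption €23000 → base €1012200
  €1012200 × 11% = €111342

Regular income tax:
  €152000 × 16% = €24320
  €427000 × 23% = €98210
  €286300 × 33% = €94479
  → €217009
  Less investment credit €134000 → €83009

Excess of book-profits minimum tax over regular income tax: €111342 − €83009 = €28333.

€28333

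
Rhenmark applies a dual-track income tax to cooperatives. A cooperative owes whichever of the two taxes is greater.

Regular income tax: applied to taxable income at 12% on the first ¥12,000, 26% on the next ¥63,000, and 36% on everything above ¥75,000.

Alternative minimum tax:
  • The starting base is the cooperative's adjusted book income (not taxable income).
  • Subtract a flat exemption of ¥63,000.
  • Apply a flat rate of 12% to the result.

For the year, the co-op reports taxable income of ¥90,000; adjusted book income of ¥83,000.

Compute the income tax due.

¥23,220

Regular income tax:
  ¥12,000 × 12% = ¥1,440
  ¥63,000 × 26% = ¥16,380
  ¥15,000 × 36% = ¥5,400
  → ¥23,220

Alternative minimum tax:
  Base (adjusted book income): ¥83,000
  Less exemption ¥63,000 → base ¥20,000
  ¥20,000 × 12% = ¥2,400

¥23,220 > ¥2,400, so the regular income tax governs.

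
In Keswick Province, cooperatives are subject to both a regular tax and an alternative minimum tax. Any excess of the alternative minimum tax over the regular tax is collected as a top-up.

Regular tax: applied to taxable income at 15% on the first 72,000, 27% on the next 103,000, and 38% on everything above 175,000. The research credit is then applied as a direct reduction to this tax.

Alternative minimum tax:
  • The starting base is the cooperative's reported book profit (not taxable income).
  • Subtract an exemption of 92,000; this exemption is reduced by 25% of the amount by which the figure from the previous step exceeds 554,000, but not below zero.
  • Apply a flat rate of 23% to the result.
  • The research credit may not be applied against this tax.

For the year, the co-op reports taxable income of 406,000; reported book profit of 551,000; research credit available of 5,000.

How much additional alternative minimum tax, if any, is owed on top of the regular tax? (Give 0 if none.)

Alternative minimum tax:
  Base (reported book profit): 551,000
  Exemption: 551,000 ≤ 554,000, so full 92,000 applies
  Base: 551,000 − 92,000 = 459,000
  459,000 × 23% = 105,570

Regular tax:
  72,000 × 15% = 10,800
  103,000 × 27% = 27,810
  231,000 × 38% = 87,780
  → 126,390
  Less research credit 5,000 → 121,390

105,570 ≤ 121,390, so no add-on is due.

0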